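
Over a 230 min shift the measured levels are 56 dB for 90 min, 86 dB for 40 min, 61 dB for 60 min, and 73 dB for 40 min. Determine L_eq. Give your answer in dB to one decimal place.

78.6 dB

The energy average is taken in the linear domain: L_eq = 10·log₁₀[(Σ tᵢ·10^(Lᵢ/10))/T], T = 230 min.
Σ tᵢ·10^(Lᵢ/10) = 90·10^(56/10) + 40·10^(86/10) + 60·10^(61/10) + 40·10^(73/10) = 1.683e+10.
L_eq = 10·log₁₀(1.683e+10/230) = 78.64 dB.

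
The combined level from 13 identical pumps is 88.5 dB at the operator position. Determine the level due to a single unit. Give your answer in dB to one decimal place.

13 equal contributions raise the level by 10·log₁₀ 13 = 11.139 dB, so each unit alone gives 88.5 − 11.139.

77.4 dB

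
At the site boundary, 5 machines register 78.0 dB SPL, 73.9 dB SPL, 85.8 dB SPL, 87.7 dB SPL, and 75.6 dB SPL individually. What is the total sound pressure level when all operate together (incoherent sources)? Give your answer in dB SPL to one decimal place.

For uncorrelated sources the intensities add, so convert each level to linear form, sum, and take 10·log₁₀ of the total.
Σ 10^(L/10) = 10^(78.0/10) + 10^(73.9/10) + 10^(85.8/10) + 10^(87.7/10) + 10^(75.6/10) = 1.093e+09.
L_total = 10·log₁₀(1.093e+09) = 90.39 dB SPL.

90.4 dB SPL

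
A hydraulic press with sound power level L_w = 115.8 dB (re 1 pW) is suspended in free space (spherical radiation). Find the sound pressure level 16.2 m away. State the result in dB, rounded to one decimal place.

L_p = L_w − 10·log₁₀(4π·r²) with r = 16.2 m.
4π·r² = 3298 m², 10·log₁₀ of that is 35.182 dB.
L_p = 115.8 − 35.182 = 80.62 dB.

80.6 dB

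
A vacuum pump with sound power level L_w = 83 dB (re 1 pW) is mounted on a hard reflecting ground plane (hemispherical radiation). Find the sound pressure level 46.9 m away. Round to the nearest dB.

42 dB

The power spreads over a hemisphere of area 2π·r², so L_p = L_w − 10·log₁₀(2π·r²).
2π·r² = 1.382e+04 m², 10·log₁₀ of that is 41.405 dB.
L_p = 83 − 41.405 = 41.59 dB.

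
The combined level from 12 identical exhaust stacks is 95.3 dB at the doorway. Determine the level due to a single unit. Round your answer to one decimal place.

84.5 dB

12 equal contributions raise the level by 10·log₁₀ 12 = 10.792 dB, so each unit alone gives 95.3 − 10.792.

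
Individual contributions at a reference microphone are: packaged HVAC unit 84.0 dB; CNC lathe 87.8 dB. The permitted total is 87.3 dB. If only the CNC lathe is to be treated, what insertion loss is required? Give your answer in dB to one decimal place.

3.2 dB

The untreated sources together contribute 10^(84.0/10) = 2.512e+08, i.e. 84.00 dB.
The limit corresponds to 10^(87.3/10) = 5.370e+08; subtracting the fixed part leaves 2.858e+08 for the CNC lathe, i.e. 84.56 dB.
So the CNC lathe must be reduced from 87.8 to 84.56 dB: IL = 3.24 dB.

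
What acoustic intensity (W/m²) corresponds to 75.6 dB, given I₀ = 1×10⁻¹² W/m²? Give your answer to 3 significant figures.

I = I₀·10^(L/10) = 10⁻¹² × 10^(75.6/10) = 10^(-4.440).

3.63e-05 W/m²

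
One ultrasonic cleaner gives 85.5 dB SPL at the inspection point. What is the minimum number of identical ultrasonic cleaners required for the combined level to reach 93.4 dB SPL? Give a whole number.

Need L₁ + 10·log₁₀ N ≥ 93.4, i.e. log₁₀ N ≥ 0.79.
N ≥ 10^(7.9/10) = 6.166, so N = 7.

7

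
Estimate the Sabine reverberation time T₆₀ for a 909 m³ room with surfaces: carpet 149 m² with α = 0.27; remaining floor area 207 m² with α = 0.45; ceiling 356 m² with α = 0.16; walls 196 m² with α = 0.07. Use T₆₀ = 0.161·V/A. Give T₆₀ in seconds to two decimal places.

Summing Sᵢαᵢ: 149·0.27 + 207·0.45 + 356·0.16 + 196·0.07 = 204.06 m².
T₆₀ = 0.161 × 909 / 204.06 = 0.717 s.

0.72 s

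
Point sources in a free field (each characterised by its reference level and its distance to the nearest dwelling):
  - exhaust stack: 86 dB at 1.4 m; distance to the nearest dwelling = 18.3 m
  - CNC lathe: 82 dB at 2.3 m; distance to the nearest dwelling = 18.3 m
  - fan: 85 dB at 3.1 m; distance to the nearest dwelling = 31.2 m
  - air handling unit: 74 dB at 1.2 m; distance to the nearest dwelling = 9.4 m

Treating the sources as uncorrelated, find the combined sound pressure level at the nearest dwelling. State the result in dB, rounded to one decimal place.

First find each source's level at the receiver (point-source: −20·log₁₀(r/r_ref)), then combine on an intensity basis.
exhaust stack: 86 − 20·log₁₀(18.3/1.4) = 86 − 22.33 = 63.67 dB.
CNC lathe: 82 − 20·log₁₀(18.3/2.3) = 82 − 18.01 = 63.99 dB.
fan: 85 − 20·log₁₀(31.2/3.1) = 85 − 20.06 = 64.94 dB.
air handling unit: 74 − 20·log₁₀(9.4/1.2) = 74 − 17.88 = 56.12 dB.
Σ 10^(L/10) = 8.365e+06 → L_total = 10·log₁₀(8.365e+06) = 69.22 dB.

69.2 dB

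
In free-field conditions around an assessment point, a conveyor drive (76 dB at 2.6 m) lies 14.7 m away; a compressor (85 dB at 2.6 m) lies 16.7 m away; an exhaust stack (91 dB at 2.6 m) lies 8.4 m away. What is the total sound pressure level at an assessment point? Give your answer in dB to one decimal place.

81.1 dB

Apply inverse-square spreading to bring every level to the receiver, then sum 10^(L/10).
conveyor drive: 76 − 20·log₁₀(14.7/2.6) = 76 − 15.05 = 60.95 dB.
compressor: 85 − 20·log₁₀(16.7/2.6) = 85 − 16.15 = 68.85 dB.
exhaust stack: 91 − 20·log₁₀(8.4/2.6) = 91 − 10.19 = 80.81 dB.
Σ 10^(L/10) = 1.295e+08 → L_total = 10·log₁₀(1.295e+08) = 81.12 dB.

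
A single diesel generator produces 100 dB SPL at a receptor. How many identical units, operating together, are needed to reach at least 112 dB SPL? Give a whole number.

16

The shortfall is 112 − 100 = 12.0 dB, and N units add 10·log₁₀ N, so need 10·log₁₀ N ≥ 12.0.
N ≥ 10^(12.0/10) = 15.849, so N = 16.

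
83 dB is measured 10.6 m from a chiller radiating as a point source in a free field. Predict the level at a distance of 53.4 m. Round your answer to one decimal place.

69.0 dB

For a point source, L₂ = L₁ − 20·log₁₀(r₂/r₁).
L₂ = 83 − 20·log₁₀(53.4/10.6) = 83 − 14.045 = 68.96 dB.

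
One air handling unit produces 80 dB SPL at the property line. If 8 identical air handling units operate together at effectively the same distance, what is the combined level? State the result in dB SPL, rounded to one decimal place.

89.0 dB SPL

With 8 equal, uncorrelated contributions the intensity is 8× that of one unit, giving a rise of 10·log₁₀ 8.
L_total = 80 + 10·log₁₀(8) = 80 + 9.031 = 89.03 dB SPL.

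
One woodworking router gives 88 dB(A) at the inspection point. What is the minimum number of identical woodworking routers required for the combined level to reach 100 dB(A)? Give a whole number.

N identical sources give L₁ + 10·log₁₀ N, so require 10·log₁₀ N ≥ 100 − 88 = 12.0 dB.
N ≥ 10^(12.0/10) = 15.849, so N = 16.

16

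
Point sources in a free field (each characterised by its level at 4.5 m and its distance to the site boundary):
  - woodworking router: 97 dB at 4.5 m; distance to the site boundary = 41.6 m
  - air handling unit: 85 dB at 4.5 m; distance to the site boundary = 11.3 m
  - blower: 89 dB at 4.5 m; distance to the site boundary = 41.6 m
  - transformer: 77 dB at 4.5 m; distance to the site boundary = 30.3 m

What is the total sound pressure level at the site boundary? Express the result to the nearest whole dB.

81 dB

Propagate each source to the receiver with L = L_ref − 20·log₁₀(r/r_ref), then add intensities.
woodworking router: 97 − 20·log₁₀(41.6/4.5) = 97 − 19.32 = 77.68 dB.
air handling unit: 85 − 20·log₁₀(11.3/4.5) = 85 − 8.00 = 77.00 dB.
blower: 89 − 20·log₁₀(41.6/4.5) = 89 − 19.32 = 69.68 dB.
transformer: 77 − 20·log₁₀(30.3/4.5) = 77 − 16.56 = 60.44 dB.
Σ 10^(L/10) = 1.192e+08 → L_total = 10·log₁₀(1.192e+08) = 80.76 dB.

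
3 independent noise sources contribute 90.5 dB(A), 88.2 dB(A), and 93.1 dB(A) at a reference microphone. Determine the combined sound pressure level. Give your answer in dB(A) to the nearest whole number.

For uncorrelated sources the intensities add, so convert each level to linear form, sum, and take 10·log₁₀ of the total.
Σ 10^(L/10) = 10^(90.5/10) + 10^(88.2/10) + 10^(93.1/10) = 3.824e+09.
L_total = 10·log₁₀(3.824e+09) = 95.83 dB(A).

96 dB(A)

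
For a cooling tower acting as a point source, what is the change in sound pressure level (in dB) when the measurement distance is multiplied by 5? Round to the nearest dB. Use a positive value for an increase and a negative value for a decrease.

-14 dB

With spherical spreading the level changes by −20·log₁₀(r₂/r₁).
ΔL = −20·log₁₀(5) = -13.98 dB.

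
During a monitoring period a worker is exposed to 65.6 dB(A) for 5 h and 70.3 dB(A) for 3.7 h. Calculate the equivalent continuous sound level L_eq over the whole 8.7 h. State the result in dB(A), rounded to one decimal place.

68.2 dB(A)

The energy average is taken in the linear domain: L_eq = 10·log₁₀[(Σ tᵢ·10^(Lᵢ/10))/T], T = 8.7 h.
Σ tᵢ·10^(Lᵢ/10) = 5·10^(65.6/10) + 3.7·10^(70.3/10) = 5.780e+07.
L_eq = 10·log₁₀(5.780e+07/8.7) = 68.22 dB(A).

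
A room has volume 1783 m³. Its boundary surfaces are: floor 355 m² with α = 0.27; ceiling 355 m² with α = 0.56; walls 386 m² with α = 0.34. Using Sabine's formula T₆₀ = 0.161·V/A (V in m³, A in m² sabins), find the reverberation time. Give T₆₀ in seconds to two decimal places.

Summing Sᵢαᵢ: 355·0.27 + 355·0.56 + 386·0.34 = 425.89 m².
T₆₀ = 0.161 × 1783 / 425.89 = 0.674 s.

0.67 s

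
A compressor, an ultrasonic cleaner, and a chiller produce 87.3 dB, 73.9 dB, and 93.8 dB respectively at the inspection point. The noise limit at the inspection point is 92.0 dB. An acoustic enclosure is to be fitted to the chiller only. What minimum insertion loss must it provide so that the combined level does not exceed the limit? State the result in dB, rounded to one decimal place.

3.7 dB

The untreated sources together contribute 10^(87.3/10) + 10^(73.9/10) = 5.616e+08, i.e. 87.49 dB.
The limit corresponds to 10^(92.0/10) = 1.585e+09; subtracting the fixed part leaves 1.023e+09 for the chiller, i.e. 90.10 dB.
Required insertion loss = 93.8 − 90.10 = 3.70 dB.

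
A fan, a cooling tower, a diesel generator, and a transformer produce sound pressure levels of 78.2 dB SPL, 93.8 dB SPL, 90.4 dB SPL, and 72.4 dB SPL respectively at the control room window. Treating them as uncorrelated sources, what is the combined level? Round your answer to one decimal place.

Incoherent sources combine by intensity addition: L_total = 10·log₁₀(Σ 10^(L_i/10)).
Σ 10^(L/10) = 10^(78.2/10) + 10^(93.8/10) + 10^(90.4/10) + 10^(72.4/10) = 3.579e+09.
L_total = 10·log₁₀(3.579e+09) = 95.54 dB SPL.

95.5 dB SPL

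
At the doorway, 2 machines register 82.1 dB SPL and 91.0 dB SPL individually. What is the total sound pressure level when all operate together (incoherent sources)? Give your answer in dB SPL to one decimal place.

Incoherent sources combine by intensity addition: L_total = 10·log₁₀(Σ 10^(L_i/10)).
Σ 10^(L/10) = 10^(82.1/10) + 10^(91.0/10) = 1.421e+09.
L_total = 10·log₁₀(1.421e+09) = 91.53 dB SPL.

91.5 dB SPL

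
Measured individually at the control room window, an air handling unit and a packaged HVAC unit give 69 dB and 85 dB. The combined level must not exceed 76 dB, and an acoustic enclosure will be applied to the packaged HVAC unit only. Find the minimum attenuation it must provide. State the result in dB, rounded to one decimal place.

Everything except the packaged HVAC unit sums to 10^(69/10) = 7.943e+06 in linear terms, 69.00 dB.
To meet 76 dB overall, the treated packaged HVAC unit may contribute at most 10^(76/10) − 7.943e+06 = 3.187e+07, i.e. 75.03 dB.
Required insertion loss = 85 − 75.03 = 9.97 dB.

10.0 dB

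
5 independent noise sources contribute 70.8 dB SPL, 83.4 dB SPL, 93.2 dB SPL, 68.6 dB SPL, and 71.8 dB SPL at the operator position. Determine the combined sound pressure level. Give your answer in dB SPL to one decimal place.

For uncorrelated sources the intensities add, so convert each level to linear form, sum, and take 10·log₁₀ of the total.
Σ 10^(L/10) = 10^(70.8/10) + 10^(83.4/10) + 10^(93.2/10) + 10^(68.6/10) + 10^(71.8/10) = 2.342e+09.
L_total = 10·log₁₀(2.342e+09) = 93.70 dB SPL.

93.7 dB SPL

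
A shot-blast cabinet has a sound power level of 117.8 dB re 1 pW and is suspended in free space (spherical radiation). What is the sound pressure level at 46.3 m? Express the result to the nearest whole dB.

73 dB

L_p = L_w − 10·log₁₀(4π·r²) with r = 46.3 m.
4π·r² = 2.694e+04 m², 10·log₁₀ of that is 44.304 dB.
L_p = 117.8 − 44.304 = 73.50 dB.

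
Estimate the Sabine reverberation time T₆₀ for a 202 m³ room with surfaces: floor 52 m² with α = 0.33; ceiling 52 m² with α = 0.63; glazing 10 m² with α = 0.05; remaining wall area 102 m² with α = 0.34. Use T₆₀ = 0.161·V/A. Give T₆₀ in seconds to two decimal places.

Summing Sᵢαᵢ: 52·0.33 + 52·0.63 + 10·0.05 + 102·0.34 = 85.10 m².
T₆₀ = 0.161 × 202 / 85.10 = 0.382 s.

0.38 s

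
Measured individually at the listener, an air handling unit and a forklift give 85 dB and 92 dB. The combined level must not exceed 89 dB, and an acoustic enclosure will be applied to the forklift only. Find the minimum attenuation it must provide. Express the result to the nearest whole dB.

Everything except the forklift sums to 10^(85/10) = 3.162e+08 in linear terms, 85.00 dB.
The limit corresponds to 10^(89/10) = 7.943e+08; subtracting the fixed part leaves 4.781e+08 for the forklift, i.e. 86.80 dB.
Required insertion loss = 92 − 86.80 = 5.20 dB.

5 dB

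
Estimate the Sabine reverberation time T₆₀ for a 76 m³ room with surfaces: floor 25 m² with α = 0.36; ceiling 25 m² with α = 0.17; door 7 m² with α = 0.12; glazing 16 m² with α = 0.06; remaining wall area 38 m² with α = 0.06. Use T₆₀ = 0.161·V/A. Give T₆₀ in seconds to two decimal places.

0.71 s

Summing Sᵢαᵢ: 25·0.36 + 25·0.17 + 7·0.12 + 16·0.06 + 38·0.06 = 17.33 m².
T₆₀ = 0.161 × 76 / 17.33 = 0.706 s.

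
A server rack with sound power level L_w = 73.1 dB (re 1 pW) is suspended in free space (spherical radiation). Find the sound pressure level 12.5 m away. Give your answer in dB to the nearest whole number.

L_p = L_w − 10·log₁₀(4π·r²) with r = 12.5 m.
4π·r² = 1963 m², 10·log₁₀ of that is 32.930 dB.
L_p = 73.1 − 32.930 = 40.17 dB.

40 dB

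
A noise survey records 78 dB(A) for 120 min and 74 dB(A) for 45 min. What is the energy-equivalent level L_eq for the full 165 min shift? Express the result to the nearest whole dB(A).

Weight each interval's intensity by its duration and average over T = 165 min:
Σ tᵢ·10^(Lᵢ/10) = 120·10^(78/10) + 45·10^(74/10) = 8.702e+09.
L_eq = 10·log₁₀(8.702e+09/165) = 77.22 dB(A).

77 dB(A)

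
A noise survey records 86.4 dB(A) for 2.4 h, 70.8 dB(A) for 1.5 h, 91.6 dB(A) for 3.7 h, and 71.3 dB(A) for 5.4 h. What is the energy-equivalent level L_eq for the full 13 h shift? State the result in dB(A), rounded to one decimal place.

87.0 dB(A)

The energy average is taken in the linear domain: L_eq = 10·log₁₀[(Σ tᵢ·10^(Lᵢ/10))/T], T = 13 h.
Σ tᵢ·10^(Lᵢ/10) = 2.4·10^(86.4/10) + 1.5·10^(70.8/10) + 3.7·10^(91.6/10) + 5.4·10^(71.3/10) = 6.487e+09.
L_eq = 10·log₁₀(6.487e+09/13) = 86.98 dB(A).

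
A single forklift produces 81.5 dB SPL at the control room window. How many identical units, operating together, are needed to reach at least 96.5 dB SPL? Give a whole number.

32

Need L₁ + 10·log₁₀ N ≥ 96.5, i.e. log₁₀ N ≥ 1.50.
N ≥ 10^(15.0/10) = 31.623, so N = 32.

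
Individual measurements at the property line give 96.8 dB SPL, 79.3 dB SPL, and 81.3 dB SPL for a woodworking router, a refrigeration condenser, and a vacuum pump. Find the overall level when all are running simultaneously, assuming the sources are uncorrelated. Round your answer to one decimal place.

Incoherent sources combine by intensity addition: L_total = 10·log₁₀(Σ 10^(L_i/10)).
Σ 10^(L/10) = 10^(96.8/10) + 10^(79.3/10) + 10^(81.3/10) = 5.006e+09.
L_total = 10·log₁₀(5.006e+09) = 97.00 dB SPL.

97.0 dB SPL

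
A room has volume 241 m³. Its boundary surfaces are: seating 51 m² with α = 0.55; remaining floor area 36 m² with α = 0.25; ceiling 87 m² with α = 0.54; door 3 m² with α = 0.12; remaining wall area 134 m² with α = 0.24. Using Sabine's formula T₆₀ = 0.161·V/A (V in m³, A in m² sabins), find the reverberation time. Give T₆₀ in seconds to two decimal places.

0.33 s

A = Σ Sᵢαᵢ = 51·0.55 + 36·0.25 + 87·0.54 + 3·0.12 + 134·0.24 = 116.55 m².
T₆₀ = 0.161 × 241 / 116.55 = 0.333 s.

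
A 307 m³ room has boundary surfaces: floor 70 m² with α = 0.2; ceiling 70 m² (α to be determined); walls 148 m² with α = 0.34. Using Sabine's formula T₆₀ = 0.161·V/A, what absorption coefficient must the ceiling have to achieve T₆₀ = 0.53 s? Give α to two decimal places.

0.41

From T₆₀ = 0.161·V/A, the target T₆₀ = 0.53 s needs A = 0.161·307/0.53 = 93.26 m².
Absorption from the other surfaces = 70·0.2 + 148·0.34 = 64.32 m², so the ceiling must supply 28.94 m² over 70 m².
α = 28.94/70 = 0.413.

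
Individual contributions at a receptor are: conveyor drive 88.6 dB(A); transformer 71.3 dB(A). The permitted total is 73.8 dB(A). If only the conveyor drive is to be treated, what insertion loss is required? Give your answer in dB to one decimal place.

The untreated sources together contribute 10^(71.3/10) = 1.349e+07, i.e. 71.30 dB(A).
To meet 73.8 dB(A) overall, the treated conveyor drive may contribute at most 10^(73.8/10) − 1.349e+07 = 1.050e+07, i.e. 70.21 dB(A).
Required insertion loss = 88.6 − 70.21 = 18.39 dB.

18.4 dB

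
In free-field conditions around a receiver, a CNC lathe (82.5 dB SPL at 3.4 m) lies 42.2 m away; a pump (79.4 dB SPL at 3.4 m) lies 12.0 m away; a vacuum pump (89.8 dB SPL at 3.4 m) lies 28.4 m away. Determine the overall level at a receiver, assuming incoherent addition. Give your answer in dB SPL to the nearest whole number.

73 dB SPL

Propagate each source to the receiver with L = L_ref − 20·log₁₀(r/r_ref), then add intensities.
CNC lathe: 82.5 − 20·log₁₀(42.2/3.4) = 82.5 − 21.88 = 60.62 dB SPL.
pump: 79.4 − 20·log₁₀(12.0/3.4) = 79.4 − 10.95 = 68.45 dB SPL.
vacuum pump: 89.8 − 20·log₁₀(28.4/3.4) = 89.8 − 18.44 = 71.36 dB SPL.
Σ 10^(L/10) = 2.183e+07 → L_total = 10·log₁₀(2.183e+07) = 73.39 dB SPL.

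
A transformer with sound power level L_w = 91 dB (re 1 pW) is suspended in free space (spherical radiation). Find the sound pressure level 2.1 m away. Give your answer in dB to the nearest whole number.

Free-field spherical radiation: L_p = L_w − 10·log₁₀(4π·r²), r = 2.1 m.
4π·r² = 55.42 m², 10·log₁₀ of that is 17.436 dB.
L_p = 91 − 17.436 = 73.56 dB.

74 dB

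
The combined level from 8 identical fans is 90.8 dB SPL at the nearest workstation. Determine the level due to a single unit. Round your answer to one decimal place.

81.8 dB SPL

For N identical incoherent sources L_total = L₁ + 10·log₁₀ N, so L₁ = 90.8 − 10·log₁₀(8) = 90.8 − 9.031.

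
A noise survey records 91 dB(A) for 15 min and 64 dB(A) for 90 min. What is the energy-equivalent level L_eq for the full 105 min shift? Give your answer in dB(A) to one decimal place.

L_eq = 10·log₁₀[(1/T)·Σ tᵢ·10^(Lᵢ/10)] with T = 105 min.
Σ tᵢ·10^(Lᵢ/10) = 15·10^(91/10) + 90·10^(64/10) = 1.911e+10.
L_eq = 10·log₁₀(1.911e+10/105) = 82.60 dB(A).

82.6 dB(A)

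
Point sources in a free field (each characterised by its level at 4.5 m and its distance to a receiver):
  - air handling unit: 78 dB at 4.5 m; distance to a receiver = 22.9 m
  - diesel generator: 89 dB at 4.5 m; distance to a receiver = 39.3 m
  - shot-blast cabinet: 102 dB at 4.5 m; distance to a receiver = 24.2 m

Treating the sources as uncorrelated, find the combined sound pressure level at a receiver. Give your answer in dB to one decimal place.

Propagate each source to the receiver with L = L_ref − 20·log₁₀(r/r_ref), then add intensities.
air handling unit: 78 − 20·log₁₀(22.9/4.5) = 78 − 14.13 = 63.87 dB.
diesel generator: 89 − 20·log₁₀(39.3/4.5) = 89 − 18.82 = 70.18 dB.
shot-blast cabinet: 102 − 20·log₁₀(24.2/4.5) = 102 − 14.61 = 87.39 dB.
Σ 10^(L/10) = 5.609e+08 → L_total = 10·log₁₀(5.609e+08) = 87.49 dB.

87.5 dB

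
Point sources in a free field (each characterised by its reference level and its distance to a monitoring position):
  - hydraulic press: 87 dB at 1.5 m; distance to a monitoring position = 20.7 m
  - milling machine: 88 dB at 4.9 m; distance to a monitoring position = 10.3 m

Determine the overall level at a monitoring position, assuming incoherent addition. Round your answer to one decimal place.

81.6 dB

First find each source's level at the receiver (point-source: −20·log₁₀(r/r_ref)), then combine on an intensity basis.
hydraulic press: 87 − 20·log₁₀(20.7/1.5) = 87 − 22.80 = 64.20 dB.
milling machine: 88 − 20·log₁₀(10.3/4.9) = 88 − 6.45 = 81.55 dB.
Σ 10^(L/10) = 1.454e+08 → L_total = 10·log₁₀(1.454e+08) = 81.63 dB.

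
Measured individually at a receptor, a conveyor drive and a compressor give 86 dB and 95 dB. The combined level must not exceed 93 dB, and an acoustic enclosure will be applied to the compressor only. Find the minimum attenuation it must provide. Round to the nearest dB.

Fixed contribution from the other source: Σ 10^(L/10) = 10^(86/10) = 3.981e+08 (86.00 dB).
To meet 93 dB overall, the treated compressor may contribute at most 10^(93/10) − 3.981e+08 = 1.597e+09, i.e. 92.03 dB.
Required insertion loss = 95 − 92.03 = 2.97 dB.

3 dB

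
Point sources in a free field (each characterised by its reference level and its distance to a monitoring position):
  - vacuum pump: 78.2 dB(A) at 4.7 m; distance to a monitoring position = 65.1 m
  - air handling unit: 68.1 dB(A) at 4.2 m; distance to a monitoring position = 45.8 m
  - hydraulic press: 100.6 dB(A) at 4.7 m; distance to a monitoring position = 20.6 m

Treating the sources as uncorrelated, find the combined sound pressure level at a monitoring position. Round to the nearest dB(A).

88 dB(A)

Apply inverse-square spreading to bring every level to the receiver, then sum 10^(L/10).
vacuum pump: 78.2 − 20·log₁₀(65.1/4.7) = 78.2 − 22.83 = 55.37 dB(A).
air handling unit: 68.1 − 20·log₁₀(45.8/4.2) = 68.1 − 20.75 = 47.35 dB(A).
hydraulic press: 100.6 − 20·log₁₀(20.6/4.7) = 100.6 − 12.84 = 87.76 dB(A).
Σ 10^(L/10) = 5.981e+08 → L_total = 10·log₁₀(5.981e+08) = 87.77 dB(A).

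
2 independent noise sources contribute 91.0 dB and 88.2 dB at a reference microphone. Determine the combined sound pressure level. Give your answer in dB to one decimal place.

For uncorrelated sources the intensities add, so convert each level to linear form, sum, and take 10·log₁₀ of the total.
Σ 10^(L/10) = 10^(91.0/10) + 10^(88.2/10) = 1.920e+09.
L_total = 10·log₁₀(1.920e+09) = 92.83 dB.

92.8 dB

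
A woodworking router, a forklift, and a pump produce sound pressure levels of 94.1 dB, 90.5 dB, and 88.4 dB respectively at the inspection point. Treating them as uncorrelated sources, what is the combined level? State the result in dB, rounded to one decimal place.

96.4 dB

For uncorrelated sources the intensities add, so convert each level to linear form, sum, and take 10·log₁₀ of the total.
Σ 10^(L/10) = 10^(94.1/10) + 10^(90.5/10) + 10^(88.4/10) = 4.384e+09.
L_total = 10·log₁₀(4.384e+09) = 96.42 dB.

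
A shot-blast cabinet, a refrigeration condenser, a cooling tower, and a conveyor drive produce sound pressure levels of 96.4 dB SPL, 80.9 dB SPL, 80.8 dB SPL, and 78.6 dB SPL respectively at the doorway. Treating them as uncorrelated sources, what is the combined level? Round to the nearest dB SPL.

Incoherent sources combine by intensity addition: L_total = 10·log₁₀(Σ 10^(L_i/10)).
Σ 10^(L/10) = 10^(96.4/10) + 10^(80.9/10) + 10^(80.8/10) + 10^(78.6/10) = 4.681e+09.
L_total = 10·log₁₀(4.681e+09) = 96.70 dB SPL.

97 dB SPL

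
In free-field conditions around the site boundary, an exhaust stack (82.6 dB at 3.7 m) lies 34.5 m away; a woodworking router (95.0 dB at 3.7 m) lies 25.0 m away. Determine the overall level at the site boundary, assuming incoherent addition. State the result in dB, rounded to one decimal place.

Propagate each source to the receiver with L = L_ref − 20·log₁₀(r/r_ref), then add intensities.
exhaust stack: 82.6 − 20·log₁₀(34.5/3.7) = 82.6 − 19.39 = 63.21 dB.
woodworking router: 95.0 − 20·log₁₀(25.0/3.7) = 95.0 − 16.59 = 78.41 dB.
Σ 10^(L/10) = 7.136e+07 → L_total = 10·log₁₀(7.136e+07) = 78.53 dB.

78.5 dB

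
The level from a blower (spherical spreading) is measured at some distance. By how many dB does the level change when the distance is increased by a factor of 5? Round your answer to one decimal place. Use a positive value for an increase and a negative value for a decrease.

Point-source spreading: ΔL = −20·log₁₀(r₂/r₁).
ΔL = −20·log₁₀(5) = -13.98 dB.

-14.0 dB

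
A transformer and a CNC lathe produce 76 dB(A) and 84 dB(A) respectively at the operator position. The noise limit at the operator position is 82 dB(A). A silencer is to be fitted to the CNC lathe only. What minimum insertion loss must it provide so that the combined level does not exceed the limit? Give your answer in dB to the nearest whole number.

Fixed contribution from the other source: Σ 10^(L/10) = 10^(76/10) = 3.981e+07 (76.00 dB(A)).
The limit corresponds to 10^(82/10) = 1.585e+08; subtracting the fixed part leaves 1.187e+08 for the CNC lathe, i.e. 80.74 dB(A).
So the CNC lathe must be reduced from 84 to 80.74 dB(A): IL = 3.26 dB.

3 dB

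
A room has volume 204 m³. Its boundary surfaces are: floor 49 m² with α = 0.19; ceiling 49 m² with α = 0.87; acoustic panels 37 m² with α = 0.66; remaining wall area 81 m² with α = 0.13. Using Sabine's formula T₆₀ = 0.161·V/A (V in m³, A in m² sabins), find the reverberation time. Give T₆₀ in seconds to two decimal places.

Total absorption A = 49·0.19 + 49·0.87 + 37·0.66 + 81·0.13 = 86.89 m² sabins.
T₆₀ = 0.161 × 204 / 86.89 = 0.378 s.

0.38 s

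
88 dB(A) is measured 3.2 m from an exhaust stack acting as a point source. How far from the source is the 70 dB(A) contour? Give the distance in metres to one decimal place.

25.4 m

Point-source spreading drops the level by 20·log₁₀(r₂/r₁); inverting, r₂/r₁ = 10^(ΔL/20).
r₂ = 3.2·10^((88−70)/20) = 3.2·10^(18.0/20) = 25.42 m.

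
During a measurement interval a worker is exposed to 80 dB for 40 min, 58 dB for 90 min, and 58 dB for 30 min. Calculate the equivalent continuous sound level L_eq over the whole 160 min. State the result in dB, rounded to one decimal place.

74.1 dB

Weight each interval's intensity by its duration and average over T = 160 min:
Σ tᵢ·10^(Lᵢ/10) = 40·10^(80/10) + 90·10^(58/10) + 30·10^(58/10) = 4.076e+09.
L_eq = 10·log₁₀(4.076e+09/160) = 74.06 dB.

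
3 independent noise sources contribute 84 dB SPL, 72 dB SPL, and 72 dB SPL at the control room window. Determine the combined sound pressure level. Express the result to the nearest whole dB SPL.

Incoherent sources combine by intensity addition: L_total = 10·log₁₀(Σ 10^(L_i/10)).
Σ 10^(L/10) = 10^(84/10) + 10^(72/10) + 10^(72/10) = 2.829e+08.
L_total = 10·log₁₀(2.829e+08) = 84.52 dB SPL.

85 dB SPL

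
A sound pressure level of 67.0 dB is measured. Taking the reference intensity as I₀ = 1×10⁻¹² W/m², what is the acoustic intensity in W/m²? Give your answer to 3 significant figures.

5.01e-06 W/m²

I = I₀·10^(L/10) = 10⁻¹² × 10^(67.0/10) = 10^(-5.300).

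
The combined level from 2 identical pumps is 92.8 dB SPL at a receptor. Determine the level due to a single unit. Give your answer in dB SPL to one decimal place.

For N identical incoherent sources L_total = L₁ + 10·log₁₀ N, so L₁ = 92.8 − 10·log₁₀(2) = 92.8 − 3.010.

89.8 dB SPL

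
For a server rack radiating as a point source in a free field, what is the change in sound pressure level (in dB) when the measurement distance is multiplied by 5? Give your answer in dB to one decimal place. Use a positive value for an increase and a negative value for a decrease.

Point-source spreading: ΔL = −20·log₁₀(r₂/r₁).
ΔL = −20·log₁₀(5) = -13.98 dB.

-14.0 dB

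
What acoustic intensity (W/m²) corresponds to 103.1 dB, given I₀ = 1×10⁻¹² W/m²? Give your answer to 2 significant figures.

I = I₀·10^(L/10) = 10⁻¹² × 10^(103.1/10) = 10^(-1.690).

0.020 W/m²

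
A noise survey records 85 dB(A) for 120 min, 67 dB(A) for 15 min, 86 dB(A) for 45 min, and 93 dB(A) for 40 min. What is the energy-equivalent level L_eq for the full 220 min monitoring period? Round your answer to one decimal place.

87.9 dB(A)

The energy average is taken in the linear domain: L_eq = 10·log₁₀[(Σ tᵢ·10^(Lᵢ/10))/T], T = 220 min.
Σ tᵢ·10^(Lᵢ/10) = 120·10^(85/10) + 15·10^(67/10) + 45·10^(86/10) + 40·10^(93/10) = 1.357e+11.
L_eq = 10·log₁₀(1.357e+11/220) = 87.90 dB(A).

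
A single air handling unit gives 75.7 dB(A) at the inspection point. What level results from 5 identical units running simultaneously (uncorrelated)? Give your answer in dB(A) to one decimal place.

N identical incoherent sources raise the level by 10·log₁₀ N.
L_total = 75.7 + 10·log₁₀(5) = 75.7 + 6.990 = 82.69 dB(A).

82.7 dB(A)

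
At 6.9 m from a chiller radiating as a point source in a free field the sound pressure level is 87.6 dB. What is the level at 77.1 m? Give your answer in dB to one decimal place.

For a point source, L₂ = L₁ − 20·log₁₀(r₂/r₁).
L₂ = 87.6 − 20·log₁₀(77.1/6.9) = 87.6 − 20.964 = 66.64 dB.

66.6 dB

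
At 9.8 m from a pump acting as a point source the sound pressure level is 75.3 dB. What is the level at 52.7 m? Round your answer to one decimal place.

60.7 dB

Spherical spreading from a point source gives a 20·log₁₀(r₂/r₁) drop.
L₂ = 75.3 − 20·log₁₀(52.7/9.8) = 75.3 − 14.612 = 60.69 dB.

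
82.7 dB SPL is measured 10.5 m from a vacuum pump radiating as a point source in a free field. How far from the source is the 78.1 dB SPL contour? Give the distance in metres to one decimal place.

17.8 m

Point-source spreading drops the level by 20·log₁₀(r₂/r₁); inverting, r₂/r₁ = 10^(ΔL/20).
r₂ = 10.5·10^((82.7−78.1)/20) = 10.5·10^(4.6/20) = 17.83 m.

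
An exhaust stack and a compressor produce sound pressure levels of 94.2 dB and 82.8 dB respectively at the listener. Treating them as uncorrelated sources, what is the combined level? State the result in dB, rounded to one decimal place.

For uncorrelated sources the intensities add, so convert each level to linear form, sum, and take 10·log₁₀ of the total.
Σ 10^(L/10) = 10^(94.2/10) + 10^(82.8/10) = 2.821e+09.
L_total = 10·log₁₀(2.821e+09) = 94.50 dB.

94.5 dB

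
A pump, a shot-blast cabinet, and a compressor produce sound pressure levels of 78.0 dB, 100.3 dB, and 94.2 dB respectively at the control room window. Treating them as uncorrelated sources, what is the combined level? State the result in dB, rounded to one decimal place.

101.3 dB

Incoherent sources combine by intensity addition: L_total = 10·log₁₀(Σ 10^(L_i/10)).
Σ 10^(L/10) = 10^(78.0/10) + 10^(100.3/10) + 10^(94.2/10) = 1.341e+10.
L_total = 10·log₁₀(1.341e+10) = 101.27 dB.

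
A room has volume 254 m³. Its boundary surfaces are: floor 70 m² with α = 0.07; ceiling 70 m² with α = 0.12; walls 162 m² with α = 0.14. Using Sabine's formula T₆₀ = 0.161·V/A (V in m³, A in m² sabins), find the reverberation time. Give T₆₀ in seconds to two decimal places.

1.14 s

Summing Sᵢαᵢ: 70·0.07 + 70·0.12 + 162·0.14 = 35.98 m².
T₆₀ = 0.161 × 254 / 35.98 = 1.137 s.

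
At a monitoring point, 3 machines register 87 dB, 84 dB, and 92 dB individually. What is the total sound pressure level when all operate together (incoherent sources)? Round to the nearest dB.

94 dB

For uncorrelated sources the intensities add, so convert each level to linear form, sum, and take 10·log₁₀ of the total.
Σ 10^(L/10) = 10^(87/10) + 10^(84/10) + 10^(92/10) = 2.337e+09.
L_total = 10·log₁₀(2.337e+09) = 93.69 dB.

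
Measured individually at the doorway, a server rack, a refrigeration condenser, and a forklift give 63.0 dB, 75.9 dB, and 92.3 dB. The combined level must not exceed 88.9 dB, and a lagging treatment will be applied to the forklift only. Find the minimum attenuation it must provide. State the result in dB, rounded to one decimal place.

3.6 dB

Fixed contribution from the other sources: Σ 10^(L/10) = 10^(63.0/10) + 10^(75.9/10) = 4.090e+07 (76.12 dB).
To meet 88.9 dB overall, the treated forklift may contribute at most 10^(88.9/10) − 4.090e+07 = 7.353e+08, i.e. 88.66 dB.
Required insertion loss = 92.3 − 88.66 = 3.64 dB.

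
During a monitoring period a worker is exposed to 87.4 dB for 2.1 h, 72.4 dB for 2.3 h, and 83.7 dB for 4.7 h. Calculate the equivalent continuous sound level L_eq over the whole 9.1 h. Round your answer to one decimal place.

The energy average is taken in the linear domain: L_eq = 10·log₁₀[(Σ tᵢ·10^(Lᵢ/10))/T], T = 9.1 h.
Σ tᵢ·10^(Lᵢ/10) = 2.1·10^(87.4/10) + 2.3·10^(72.4/10) + 4.7·10^(83.7/10) = 2.296e+09.
L_eq = 10·log₁₀(2.296e+09/9.1) = 84.02 dB.

84.0 dB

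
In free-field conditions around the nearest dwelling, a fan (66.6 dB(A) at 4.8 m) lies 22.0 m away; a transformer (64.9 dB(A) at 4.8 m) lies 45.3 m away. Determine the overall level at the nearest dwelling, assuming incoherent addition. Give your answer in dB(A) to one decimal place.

Propagate each source to the receiver with L = L_ref − 20·log₁₀(r/r_ref), then add intensities.
fan: 66.6 − 20·log₁₀(22.0/4.8) = 66.6 − 13.22 = 53.38 dB(A).
transformer: 64.9 − 20·log₁₀(45.3/4.8) = 64.9 − 19.50 = 45.40 dB(A).
Σ 10^(L/10) = 2.523e+05 → L_total = 10·log₁₀(2.523e+05) = 54.02 dB(A).

54.0 dB(A)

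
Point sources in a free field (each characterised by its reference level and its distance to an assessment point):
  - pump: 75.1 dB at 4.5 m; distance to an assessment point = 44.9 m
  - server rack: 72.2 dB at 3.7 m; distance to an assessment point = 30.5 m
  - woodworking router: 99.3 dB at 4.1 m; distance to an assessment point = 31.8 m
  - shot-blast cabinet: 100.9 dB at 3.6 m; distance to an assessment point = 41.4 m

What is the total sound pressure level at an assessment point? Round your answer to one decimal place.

83.7 dB

First find each source's level at the receiver (point-source: −20·log₁₀(r/r_ref)), then combine on an intensity basis.
pump: 75.1 − 20·log₁₀(44.9/4.5) = 75.1 − 19.98 = 55.12 dB.
server rack: 72.2 − 20·log₁₀(30.5/3.7) = 72.2 − 18.32 = 53.88 dB.
woodworking router: 99.3 − 20·log₁₀(31.8/4.1) = 99.3 − 17.79 = 81.51 dB.
shot-blast cabinet: 100.9 − 20·log₁₀(41.4/3.6) = 100.9 − 21.21 = 79.69 dB.
Σ 10^(L/10) = 2.351e+08 → L_total = 10·log₁₀(2.351e+08) = 83.71 dB.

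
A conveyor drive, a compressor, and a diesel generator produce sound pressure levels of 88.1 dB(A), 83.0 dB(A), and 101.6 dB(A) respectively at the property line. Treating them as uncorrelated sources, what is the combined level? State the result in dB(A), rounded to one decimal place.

101.8 dB(A)

For uncorrelated sources the intensities add, so convert each level to linear form, sum, and take 10·log₁₀ of the total.
Σ 10^(L/10) = 10^(88.1/10) + 10^(83.0/10) + 10^(101.6/10) = 1.530e+10.
L_total = 10·log₁₀(1.530e+10) = 101.85 dB(A).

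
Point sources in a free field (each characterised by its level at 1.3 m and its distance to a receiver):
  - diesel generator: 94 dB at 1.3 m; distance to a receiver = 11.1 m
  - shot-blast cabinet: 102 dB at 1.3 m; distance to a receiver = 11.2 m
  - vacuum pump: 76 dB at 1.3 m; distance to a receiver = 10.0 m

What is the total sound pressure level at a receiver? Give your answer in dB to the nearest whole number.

84 dB

Propagate each source to the receiver with L = L_ref − 20·log₁₀(r/r_ref), then add intensities.
diesel generator: 94 − 20·log₁₀(11.1/1.3) = 94 − 18.63 = 75.37 dB.
shot-blast cabinet: 102 − 20·log₁₀(11.2/1.3) = 102 − 18.71 = 83.29 dB.
vacuum pump: 76 − 20·log₁₀(10.0/1.3) = 76 − 17.72 = 58.28 dB.
Σ 10^(L/10) = 2.487e+08 → L_total = 10·log₁₀(2.487e+08) = 83.96 dB.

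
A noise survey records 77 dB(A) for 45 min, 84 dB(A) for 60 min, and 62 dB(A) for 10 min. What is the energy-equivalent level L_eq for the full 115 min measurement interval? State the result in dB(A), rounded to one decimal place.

81.8 dB(A)

Weight each interval's intensity by its duration and average over T = 115 min:
Σ tᵢ·10^(Lᵢ/10) = 45·10^(77/10) + 60·10^(84/10) + 10·10^(62/10) = 1.734e+10.
L_eq = 10·log₁₀(1.734e+10/115) = 81.78 dB(A).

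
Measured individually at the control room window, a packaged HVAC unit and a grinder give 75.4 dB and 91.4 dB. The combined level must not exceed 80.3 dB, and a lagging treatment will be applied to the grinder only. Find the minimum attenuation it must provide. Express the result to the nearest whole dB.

13 dB

Fixed contribution from the other source: Σ 10^(L/10) = 10^(75.4/10) = 3.467e+07 (75.40 dB).
To meet 80.3 dB overall, the treated grinder may contribute at most 10^(80.3/10) − 3.467e+07 = 7.248e+07, i.e. 78.60 dB.
So the grinder must be reduced from 91.4 to 78.60 dB: IL = 12.80 dB.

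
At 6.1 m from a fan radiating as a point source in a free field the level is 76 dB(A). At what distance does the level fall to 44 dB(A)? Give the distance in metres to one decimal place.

242.8 m

Point-source spreading drops the level by 20·log₁₀(r₂/r₁); inverting, r₂/r₁ = 10^(ΔL/20).
r₂ = 6.1·10^((76−44)/20) = 6.1·10^(32.0/20) = 242.85 m.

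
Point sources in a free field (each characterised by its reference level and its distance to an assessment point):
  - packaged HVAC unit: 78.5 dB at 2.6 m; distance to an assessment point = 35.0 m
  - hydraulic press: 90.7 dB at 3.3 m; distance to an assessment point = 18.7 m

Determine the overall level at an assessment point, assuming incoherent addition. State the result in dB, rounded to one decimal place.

75.7 dB

First find each source's level at the receiver (point-source: −20·log₁₀(r/r_ref)), then combine on an intensity basis.
packaged HVAC unit: 78.5 − 20·log₁₀(35.0/2.6) = 78.5 − 22.58 = 55.92 dB.
hydraulic press: 90.7 − 20·log₁₀(18.7/3.3) = 90.7 − 15.07 = 75.63 dB.
Σ 10^(L/10) = 3.698e+07 → L_total = 10·log₁₀(3.698e+07) = 75.68 dB.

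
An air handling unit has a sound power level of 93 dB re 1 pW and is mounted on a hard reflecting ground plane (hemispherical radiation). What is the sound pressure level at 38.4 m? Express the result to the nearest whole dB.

53 dB

L_p = L_w − 10·log₁₀(2π·r²) with r = 38.4 m.
2π·r² = 9265 m², 10·log₁₀ of that is 39.668 dB.
L_p = 93 − 39.668 = 53.33 dB.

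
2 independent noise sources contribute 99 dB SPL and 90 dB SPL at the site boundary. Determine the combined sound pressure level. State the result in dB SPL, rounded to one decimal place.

For uncorrelated sources the intensities add, so convert each level to linear form, sum, and take 10·log₁₀ of the total.
Σ 10^(L/10) = 10^(99/10) + 10^(90/10) = 8.943e+09.
L_total = 10·log₁₀(8.943e+09) = 99.51 dB SPL.

99.5 dB SPL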